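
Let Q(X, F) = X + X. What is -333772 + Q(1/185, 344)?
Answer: -61747818/185 ≈ -3.3377e+5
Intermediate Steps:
Q(X, F) = 2*X
-333772 + Q(1/185, 344) = -333772 + 2/185 = -61747818/185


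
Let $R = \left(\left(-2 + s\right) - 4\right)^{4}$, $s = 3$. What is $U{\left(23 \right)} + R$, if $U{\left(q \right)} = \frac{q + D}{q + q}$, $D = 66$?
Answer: $\frac{3815}{46} \approx 82.935$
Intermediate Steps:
$R = 81$ ($R = \left(\left(-2 + 3\right) - 4\right)^{4} = \left(1 - 4\right)^{4} = \left(-3\right)^{4} = 81$)
$U{\left(q \right)} = \frac{66 + q}{2 q}$ ($U{\left(q \right)} = \frac{q + 66}{q + q} = \frac{66 + q}{2 q}$)
$U{\left(23 \right)} + R = \frac{66 + 23}{2 \cdot 23} + 81 = \frac{1}{2} \cdot \frac{1}{23} \cdot 89 + 81 = \frac{89}{46} + 81 = \frac{3815}{46}$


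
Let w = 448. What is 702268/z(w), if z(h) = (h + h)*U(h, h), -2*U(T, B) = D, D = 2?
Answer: -25081/32 ≈ -783.78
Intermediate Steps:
U(T, B) = -1 (U(T, B) = -½*2 = -1)
z(h) = -2*h (z(h) = (h + h)*(-1) = (2*h)*(-1) = -2*h)
702268/z(w) = 702268/((-2*448)) = 702268/(-896) = 702268*(-1/896) = -25081/32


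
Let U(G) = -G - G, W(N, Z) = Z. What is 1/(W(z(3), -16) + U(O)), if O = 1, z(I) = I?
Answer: -1/18 ≈ -0.055556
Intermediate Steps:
U(G) = -2*G
1/(W(z(3), -16) + U(O)) = 1/(-16 - 2*1) = 1/(-16 - 2) = 1/(-18) = -1/18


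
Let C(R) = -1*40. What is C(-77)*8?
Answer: -320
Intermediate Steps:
C(R) = -40
C(-77)*8 = -40*8 = -320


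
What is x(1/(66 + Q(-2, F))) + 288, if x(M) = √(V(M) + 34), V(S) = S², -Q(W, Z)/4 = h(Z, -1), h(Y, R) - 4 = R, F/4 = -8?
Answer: 288 + √99145/54 ≈ 293.83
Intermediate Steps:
F = -32 (F = 4*(-8) = -32)
h(Y, R) = 4 + R
Q(W, Z) = -12 (Q(W, Z) = -4*(4 - 1) = -4*3 = -12)
x(M) = √(34 + M²) (x(M) = √(M² + 34) = √(34 + M²))
x(1/(66 + Q(-2, F))) + 288 = √(34 + (1/(66 - 12))²) + 288 = √(34 + (1/54)²) + 288 = √(34 + 1/2916) + 288 = √(99145/2916) + 288 = √99145/54 + 288 = 288 + √99145/54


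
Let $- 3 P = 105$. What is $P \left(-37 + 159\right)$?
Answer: $-4270$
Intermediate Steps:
$P = -35$ ($P = \left(- \frac{1}{3}\right) 105 = -35$)
$P \left(-37 + 159\right) = - 35 \left(-37 + 159\right) = \left(-35\right) 122 = -4270$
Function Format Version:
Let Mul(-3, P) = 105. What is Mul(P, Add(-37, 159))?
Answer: -4270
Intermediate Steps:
P = -35 (P = Mul(Rational(-1, 3), 105) = -35)
Mul(P, Add(-37, 159)) = Mul(-35, Add(-37, 159)) = Mul(-35, 122) = -4270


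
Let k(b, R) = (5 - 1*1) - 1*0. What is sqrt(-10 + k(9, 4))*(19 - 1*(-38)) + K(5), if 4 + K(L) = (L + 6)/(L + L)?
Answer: -29/10 + 57*I*sqrt(6) ≈ -2.9 + 139.62*I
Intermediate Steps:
K(L) = -4 + (6 + L)/(2*L) (K(L) = -4 + (L + 6)/(L + L) = -4 + (6 + L)/((2*L)) = -4 + (6 + L)*(1/(2*L)) = -4 + (6 + L)/(2*L))
k(b, R) = 4 (k(b, R) = (5 - 1) + 0 = 4 + 0 = 4)
sqrt(-10 + k(9, 4))*(19 - 1*(-38)) + K(5) = sqrt(-10 + 4)*(19 - 1*(-38)) + (-7/2 + 3/5) = sqrt(-6)*(19 + 38) + (-7/2 + 3*(1/5)) = (I*sqrt(6))*57 + (-7/2 + 3/5) = 57*I*sqrt(6) - 29/10 = -29/10 + 57*I*sqrt(6)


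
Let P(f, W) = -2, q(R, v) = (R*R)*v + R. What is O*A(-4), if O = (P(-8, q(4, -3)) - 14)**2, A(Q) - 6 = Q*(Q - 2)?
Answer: 7680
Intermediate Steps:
q(R, v) = R + v*R**2 (q(R, v) = R**2*v + R = v*R**2 + R = R + v*R**2)
A(Q) = 6 + Q*(-2 + Q) (A(Q) = 6 + Q*(Q - 2) = 6 + Q*(-2 + Q))
O = 256 (O = (-2 - 14)**2 = (-16)**2 = 256)
O*A(-4) = 256*(6 + (-4)**2 - 2*(-4)) = 256*(6 + 16 + 8) = 256*30 = 7680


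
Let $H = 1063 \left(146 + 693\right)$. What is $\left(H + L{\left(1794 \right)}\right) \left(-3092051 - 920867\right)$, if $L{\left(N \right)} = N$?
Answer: $-3586148183618$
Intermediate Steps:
$H = 891857$ ($H = 1063 \cdot 839 = 891857$)
$\left(H + L{\left(1794 \right)}\right) \left(-3092051 - 920867\right) = \left(891857 + 1794\right) \left(-3092051 - 920867\right) = 893651 \left(-4012918\right) = -3586148183618$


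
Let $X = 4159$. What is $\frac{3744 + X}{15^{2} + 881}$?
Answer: $\frac{1129}{158} \approx 7.1456$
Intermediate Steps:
$\frac{3744 + X}{15^{2} + 881} = \frac{3744 + 4159}{15^{2} + 881} = \frac{7903}{225 + 881} = \frac{7903}{1106} = 7903 \cdot \frac{1}{1106} = \frac{1129}{158}$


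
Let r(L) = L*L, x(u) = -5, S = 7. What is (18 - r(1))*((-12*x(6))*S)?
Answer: 7140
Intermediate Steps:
r(L) = L²
(18 - r(1))*((-12*x(6))*S) = (18 - 1*1²)*(-12*(-5)*7) = (18 - 1*1)*(60*7) = (18 - 1)*420 = 17*420 = 7140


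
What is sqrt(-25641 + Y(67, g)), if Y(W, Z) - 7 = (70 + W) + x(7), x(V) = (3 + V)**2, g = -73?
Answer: I*sqrt(25397) ≈ 159.36*I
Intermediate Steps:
Y(W, Z) = 177 + W (Y(W, Z) = 7 + ((70 + W) + (3 + 7)**2) = 7 + ((70 + W) + 10**2) = 7 + ((70 + W) + 100) = 7 + (170 + W) = 177 + W)
sqrt(-25641 + Y(67, g)) = sqrt(-25641 + (177 + 67)) = sqrt(-25641 + 244) = sqrt(-25397) = I*sqrt(25397)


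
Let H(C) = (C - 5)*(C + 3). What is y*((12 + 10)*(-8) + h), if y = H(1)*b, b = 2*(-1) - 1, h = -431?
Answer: -29136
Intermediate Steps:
H(C) = (-5 + C)*(3 + C)
b = -3 (b = -2 - 1 = -3)
y = 48 (y = (-15 + 1² - 2*1)*(-3) = (-15 + 1 - 2)*(-3) = -16*(-3) = 48)
y*((12 + 10)*(-8) + h) = 48*((12 + 10)*(-8) - 431) = 48*(22*(-8) - 431) = 48*(-176 - 431) = 48*(-607) = -29136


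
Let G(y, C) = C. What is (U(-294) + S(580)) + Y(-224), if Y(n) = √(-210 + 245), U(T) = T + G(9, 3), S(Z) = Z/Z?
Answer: -290 + √35 ≈ -284.08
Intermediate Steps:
S(Z) = 1
U(T) = 3 + T (U(T) = T + 3 = 3 + T)
Y(n) = √35
(U(-294) + S(580)) + Y(-224) = ((3 - 294) + 1) + √35 = (-291 + 1) + √35 = -290 + √35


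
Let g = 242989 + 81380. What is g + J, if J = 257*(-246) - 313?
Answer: 260834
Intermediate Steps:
g = 324369
J = -63535 (J = -63222 - 313 = -63535)
g + J = 324369 - 63535 = 260834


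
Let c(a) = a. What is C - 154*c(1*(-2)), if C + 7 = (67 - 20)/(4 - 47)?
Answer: 12896/43 ≈ 299.91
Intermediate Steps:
C = -348/43 (C = -7 + (67 - 20)/(4 - 47) = -7 + 47/(-43) = -7 + 47*(-1/43) = -7 - 47/43 = -348/43 ≈ -8.0930)
C - 154*c(1*(-2)) = -348/43 - 154*(-2) = -348/43 + 308 = 12896/43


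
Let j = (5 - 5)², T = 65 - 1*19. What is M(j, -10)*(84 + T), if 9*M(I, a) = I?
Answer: 0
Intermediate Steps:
T = 46 (T = 65 - 19 = 46)
j = 0 (j = 0² = 0)
M(I, a) = I/9
M(j, -10)*(84 + T) = ((⅑)*0)*(84 + 46) = 0*130 = 0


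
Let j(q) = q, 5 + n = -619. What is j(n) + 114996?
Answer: 114372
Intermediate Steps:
n = -624 (n = -5 - 619 = -624)
j(n) + 114996 = -624 + 114996 = 114372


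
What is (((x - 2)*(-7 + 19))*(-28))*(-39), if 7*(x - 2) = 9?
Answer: 16848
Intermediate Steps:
x = 23/7 (x = 2 + (⅐)*9 = 2 + 9/7 = 23/7 ≈ 3.2857)
(((x - 2)*(-7 + 19))*(-28))*(-39) = (((23/7 - 2)*(-7 + 19))*(-28))*(-39) = (((9/7)*12)*(-28))*(-39) = ((108/7)*(-28))*(-39) = -432*(-39) = 16848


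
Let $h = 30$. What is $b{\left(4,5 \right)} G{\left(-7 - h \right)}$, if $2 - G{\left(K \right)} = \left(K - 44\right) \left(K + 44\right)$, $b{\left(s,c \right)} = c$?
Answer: $2845$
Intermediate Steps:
$G{\left(K \right)} = 2 - \left(-44 + K\right) \left(44 + K\right)$ ($G{\left(K \right)} = 2 - \left(K - 44\right) \left(K + 44\right) = 2 - \left(-44 + K\right) \left(44 + K\right)$)
$b{\left(4,5 \right)} G{\left(-7 - h \right)} = 5 \left(1938 - \left(-7 - 30\right)^{2}\right) = 5 \left(1938 - \left(-37\right)^{2}\right) = 5 \left(1938 - 1369\right) = 5 \cdot 569 = 2845$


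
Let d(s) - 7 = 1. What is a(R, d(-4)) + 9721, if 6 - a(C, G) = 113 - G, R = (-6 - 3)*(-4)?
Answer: 9622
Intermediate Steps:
R = 36 (R = -9*(-4) = 36)
d(s) = 8 (d(s) = 7 + 1 = 8)
a(C, G) = -107 + G (a(C, G) = 6 - (113 - G) = 6 + (-113 + G) = -107 + G)
a(R, d(-4)) + 9721 = (-107 + 8) + 9721 = -99 + 9721 = 9622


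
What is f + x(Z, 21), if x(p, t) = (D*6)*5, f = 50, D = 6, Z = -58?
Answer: 230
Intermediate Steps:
x(p, t) = 180 (x(p, t) = (6*6)*5 = 36*5 = 180)
f + x(Z, 21) = 50 + 180 = 230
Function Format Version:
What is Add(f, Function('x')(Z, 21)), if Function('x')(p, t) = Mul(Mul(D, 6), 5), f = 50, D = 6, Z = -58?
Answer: 230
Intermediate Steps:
Function('x')(p, t) = 180 (Function('x')(p, t) = Mul(Mul(6, 6), 5) = Mul(36, 5) = 180)
Add(f, Function('x')(Z, 21)) = Add(50, 180) = 230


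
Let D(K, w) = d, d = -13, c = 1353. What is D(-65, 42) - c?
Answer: -1366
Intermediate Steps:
D(K, w) = -13
D(-65, 42) - c = -13 - 1*1353 = -13 - 1353 = -1366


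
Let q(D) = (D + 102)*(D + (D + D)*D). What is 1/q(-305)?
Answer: -1/37706235 ≈ -2.6521e-8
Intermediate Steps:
q(D) = (102 + D)*(D + 2*D²) (q(D) = (102 + D)*(D + (2*D)*D) = (102 + D)*(D + 2*D²))
1/q(-305) = 1/(-305*(102 + 2*(-305)² + 205*(-305))) = 1/(-305*(102 + 2*93025 - 62525)) = 1/(-305*(102 + 186050 - 62525)) = 1/(-305*123627) = 1/(-37706235) = -1/37706235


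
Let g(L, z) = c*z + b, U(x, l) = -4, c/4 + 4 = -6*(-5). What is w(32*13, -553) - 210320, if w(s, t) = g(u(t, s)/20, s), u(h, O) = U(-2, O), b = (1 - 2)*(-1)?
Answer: -167055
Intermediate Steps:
c = 104 (c = -16 + 4*(-6*(-5)) = -16 + 4*30 = -16 + 120 = 104)
b = 1 (b = -1*(-1) = 1)
u(h, O) = -4
g(L, z) = 1 + 104*z (g(L, z) = 104*z + 1 = 1 + 104*z)
w(s, t) = 1 + 104*s
w(32*13, -553) - 210320 = (1 + 104*(32*13)) - 210320 = (1 + 104*416) - 210320 = (1 + 43264) - 210320 = 43265 - 210320 = -167055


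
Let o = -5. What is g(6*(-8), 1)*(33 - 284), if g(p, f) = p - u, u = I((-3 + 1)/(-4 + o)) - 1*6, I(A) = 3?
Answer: 11295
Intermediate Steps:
u = -3 (u = 3 - 1*6 = 3 - 6 = -3)
g(p, f) = 3 + p (g(p, f) = p - 1*(-3) = p + 3 = 3 + p)
g(6*(-8), 1)*(33 - 284) = (3 + 6*(-8))*(33 - 284) = (3 - 48)*(-251) = -45*(-251) = 11295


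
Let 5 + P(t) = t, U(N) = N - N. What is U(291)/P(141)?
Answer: 0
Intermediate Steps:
U(N) = 0
P(t) = -5 + t
U(291)/P(141) = 0/(-5 + 141) = 0/136 = 0*(1/136) = 0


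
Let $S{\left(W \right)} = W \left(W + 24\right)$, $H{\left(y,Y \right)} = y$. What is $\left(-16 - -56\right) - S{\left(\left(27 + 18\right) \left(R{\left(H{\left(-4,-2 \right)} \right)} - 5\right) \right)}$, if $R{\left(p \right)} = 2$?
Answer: $-14945$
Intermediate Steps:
$S{\left(W \right)} = W \left(24 + W\right)$
$\left(-16 - -56\right) - S{\left(\left(27 + 18\right) \left(R{\left(H{\left(-4,-2 \right)} \right)} - 5\right) \right)} = \left(-16 - -56\right) - \left(27 + 18\right) \left(2 - 5\right) \left(24 + \left(27 + 18\right) \left(2 - 5\right)\right) = \left(-16 + 56\right) - 45 \left(-3\right) \left(24 + 45 \left(-3\right)\right) = 40 - - 135 \left(24 - 135\right) = 40 - \left(-135\right) \left(-111\right) = 40 - 14985 = -14945$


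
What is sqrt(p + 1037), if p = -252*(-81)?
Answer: sqrt(21449) ≈ 146.45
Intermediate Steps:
p = 20412
sqrt(p + 1037) = sqrt(20412 + 1037) = sqrt(21449)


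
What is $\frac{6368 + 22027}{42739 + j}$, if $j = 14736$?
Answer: $\frac{5679}{11495} \approx 0.49404$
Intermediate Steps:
$\frac{6368 + 22027}{42739 + j} = \frac{6368 + 22027}{42739 + 14736} = \frac{28395}{57475} = 28395 \cdot \frac{1}{57475} = \frac{5679}{11495}$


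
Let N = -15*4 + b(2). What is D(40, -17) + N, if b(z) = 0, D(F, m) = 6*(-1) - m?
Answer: -49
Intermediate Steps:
D(F, m) = -6 - m
N = -60 (N = -15*4 + 0 = -60 + 0 = -60)
D(40, -17) + N = (-6 - 1*(-17)) - 60 = (-6 + 17) - 60 = 11 - 60 = -49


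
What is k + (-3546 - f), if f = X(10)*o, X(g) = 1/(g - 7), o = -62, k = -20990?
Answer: -73546/3 ≈ -24515.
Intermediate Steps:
X(g) = 1/(-7 + g)
f = -62/3 (f = -62/(-7 + 10) = -62/3 ≈ -20.667)
k + (-3546 - f) = -20990 + (-3546 - 1*(-62/3)) = -20990 + (-3546 + 62/3) = -20990 - 10576/3 = -73546/3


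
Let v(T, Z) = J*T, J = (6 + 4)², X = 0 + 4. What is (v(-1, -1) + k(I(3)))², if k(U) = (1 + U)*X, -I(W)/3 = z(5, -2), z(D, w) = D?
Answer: 24336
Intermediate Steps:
X = 4
J = 100 (J = 10² = 100)
I(W) = -15 (I(W) = -3*5 = -15)
v(T, Z) = 100*T
k(U) = 4 + 4*U (k(U) = (1 + U)*4 = 4 + 4*U)
(v(-1, -1) + k(I(3)))² = (100*(-1) + (4 + 4*(-15)))² = (-100 + (4 - 60))² = (-100 - 56)² = (-156)² = 24336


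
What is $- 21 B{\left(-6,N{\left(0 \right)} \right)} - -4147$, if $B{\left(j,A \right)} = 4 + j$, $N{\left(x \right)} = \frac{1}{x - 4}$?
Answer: $4189$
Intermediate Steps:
$N{\left(x \right)} = \frac{1}{-4 + x}$
$- 21 B{\left(-6,N{\left(0 \right)} \right)} - -4147 = - 21 \left(4 - 6\right) - -4147 = \left(-21\right) \left(-2\right) + 4147 = 42 + 4147 = 4189$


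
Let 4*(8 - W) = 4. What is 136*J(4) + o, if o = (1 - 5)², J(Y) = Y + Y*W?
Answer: 4368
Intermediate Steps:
W = 7 (W = 8 - ¼*4 = 8 - 1 = 7)
J(Y) = 8*Y (J(Y) = Y + Y*7 = Y + 7*Y = 8*Y)
o = 16 (o = (-4)² = 16)
136*J(4) + o = 136*(8*4) + 16 = 136*32 + 16 = 4352 + 16 = 4368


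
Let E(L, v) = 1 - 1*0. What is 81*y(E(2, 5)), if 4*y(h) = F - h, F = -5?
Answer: -243/2 ≈ -121.50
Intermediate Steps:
E(L, v) = 1 (E(L, v) = 1 + 0 = 1)
y(h) = -5/4 - h/4 (y(h) = (-5 - h)/4 = -5/4 - h/4)
81*y(E(2, 5)) = 81*(-5/4 - 1/4*1) = 81*(-5/4 - 1/4) = 81*(-3/2) = -243/2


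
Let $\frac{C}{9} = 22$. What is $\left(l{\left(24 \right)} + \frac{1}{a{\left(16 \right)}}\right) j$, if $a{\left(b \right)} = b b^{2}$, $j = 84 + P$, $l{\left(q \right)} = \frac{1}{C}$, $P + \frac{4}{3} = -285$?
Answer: $- \frac{1303229}{1216512} \approx -1.0713$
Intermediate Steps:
$P = - \frac{859}{3}$ ($P = - \frac{4}{3} - 285 = - \frac{859}{3} \approx -286.33$)
$C = 198$ ($C = 9 \cdot 22 = 198$)
$l{\left(q \right)} = \frac{1}{198}$
$j = - \frac{607}{3}$ ($j = 84 - \frac{859}{3} = - \frac{607}{3} \approx -202.33$)
$a{\left(b \right)} = b^{3}$
$\left(l{\left(24 \right)} + \frac{1}{a{\left(16 \right)}}\right) j = \left(\frac{1}{198} + \frac{1}{16^{3}}\right) \left(- \frac{607}{3}\right) = \left(\frac{1}{198} + \frac{1}{4096}\right) \left(- \frac{607}{3}\right) = \frac{2147}{405504} \left(- \frac{607}{3}\right) = - \frac{1303229}{1216512}$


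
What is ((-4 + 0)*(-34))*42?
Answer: 5712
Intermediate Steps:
((-4 + 0)*(-34))*42 = -4*(-34)*42 = 136*42 = 5712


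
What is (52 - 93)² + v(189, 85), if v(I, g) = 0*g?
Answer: 1681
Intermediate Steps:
v(I, g) = 0
(52 - 93)² + v(189, 85) = (52 - 93)² + 0 = (-41)² + 0 = 1681 + 0 = 1681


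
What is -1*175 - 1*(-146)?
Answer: -29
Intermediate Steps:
-1*175 - 1*(-146) = -175 + 146 = -29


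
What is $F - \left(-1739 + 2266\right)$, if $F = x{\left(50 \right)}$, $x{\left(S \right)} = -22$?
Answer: $-549$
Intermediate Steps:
$F = -22$
$F - \left(-1739 + 2266\right) = -22 - \left(-1739 + 2266\right) = -22 - 527 = -549$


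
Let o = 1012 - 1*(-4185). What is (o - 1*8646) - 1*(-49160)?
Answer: 45711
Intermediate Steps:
o = 5197 (o = 1012 + 4185 = 5197)
(o - 1*8646) - 1*(-49160) = (5197 - 1*8646) - 1*(-49160) = (5197 - 8646) + 49160 = -3449 + 49160 = 45711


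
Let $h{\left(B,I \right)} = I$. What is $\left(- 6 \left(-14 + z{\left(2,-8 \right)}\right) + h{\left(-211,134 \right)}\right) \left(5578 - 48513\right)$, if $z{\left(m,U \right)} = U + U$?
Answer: $-13481590$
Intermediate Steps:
$z{\left(m,U \right)} = 2 U$
$\left(- 6 \left(-14 + z{\left(2,-8 \right)}\right) + h{\left(-211,134 \right)}\right) \left(5578 - 48513\right) = \left(- 6 \left(-14 + 2 \left(-8\right)\right) + 134\right) \left(5578 - 48513\right) = \left(- 6 \left(-14 - 16\right) + 134\right) \left(-42935\right) = \left(\left(-6\right) \left(-30\right) + 134\right) \left(-42935\right) = \left(180 + 134\right) \left(-42935\right) = 314 \left(-42935\right) = -13481590$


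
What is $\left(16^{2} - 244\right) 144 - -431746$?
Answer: $433474$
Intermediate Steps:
$\left(16^{2} - 244\right) 144 - -431746 = \left(256 - 244\right) 144 + 431746 = 12 \cdot 144 + 431746 = 1728 + 431746 = 433474$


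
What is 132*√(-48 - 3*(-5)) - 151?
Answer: -151 + 132*I*√33 ≈ -151.0 + 758.28*I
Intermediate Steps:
132*√(-48 - 3*(-5)) - 151 = 132*√(-48 + 15) - 151 = 132*√(-33) - 151 = 132*(I*√33) - 151 = 132*I*√33 - 151 = -151 + 132*I*√33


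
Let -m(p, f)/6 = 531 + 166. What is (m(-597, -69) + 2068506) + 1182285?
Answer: 3246609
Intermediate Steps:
m(p, f) = -4182 (m(p, f) = -6*(531 + 166) = -6*697 = -4182)
(m(-597, -69) + 2068506) + 1182285 = (-4182 + 2068506) + 1182285 = 2064324 + 1182285 = 3246609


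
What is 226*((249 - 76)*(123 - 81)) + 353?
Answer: 1642469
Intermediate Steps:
226*((249 - 76)*(123 - 81)) + 353 = 226*(173*42) + 353 = 226*7266 + 353 = 1642116 + 353 = 1642469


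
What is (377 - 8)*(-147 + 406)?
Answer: 95571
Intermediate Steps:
(377 - 8)*(-147 + 406) = 369*259 = 95571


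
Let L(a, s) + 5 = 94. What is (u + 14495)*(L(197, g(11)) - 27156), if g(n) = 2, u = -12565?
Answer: -52239310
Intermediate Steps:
L(a, s) = 89 (L(a, s) = -5 + 94 = 89)
(u + 14495)*(L(197, g(11)) - 27156) = (-12565 + 14495)*(89 - 27156) = 1930*(-27067) = -52239310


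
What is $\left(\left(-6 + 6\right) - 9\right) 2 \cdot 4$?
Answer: $-72$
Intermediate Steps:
$\left(\left(-6 + 6\right) - 9\right) 2 \cdot 4 = \left(0 - 9\right) 8 = \left(-9\right) 8 = -72$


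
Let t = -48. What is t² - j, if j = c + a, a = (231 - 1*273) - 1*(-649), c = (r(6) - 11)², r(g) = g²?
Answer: 1072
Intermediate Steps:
c = 625 (c = (6² - 11)² = (36 - 11)² = 25² = 625)
a = 607 (a = (231 - 273) + 649 = -42 + 649 = 607)
j = 1232 (j = 625 + 607 = 1232)
t² - j = (-48)² - 1*1232 = 2304 - 1232 = 1072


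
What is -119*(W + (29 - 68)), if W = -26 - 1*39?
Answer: 12376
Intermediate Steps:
W = -65 (W = -26 - 39 = -65)
-119*(W + (29 - 68)) = -119*(-65 + (29 - 68)) = -119*(-65 - 39) = -119*(-104) = 12376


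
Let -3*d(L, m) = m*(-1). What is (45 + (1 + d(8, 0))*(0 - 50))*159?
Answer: -795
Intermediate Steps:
d(L, m) = m/3 (d(L, m) = -m*(-1)/3 = -(-1)*m/3 = m/3)
(45 + (1 + d(8, 0))*(0 - 50))*159 = (45 + (1 + (⅓)*0)*(0 - 50))*159 = (45 + (1 + 0)*(-50))*159 = (45 + 1*(-50))*159 = (45 - 50)*159 = -5*159 = -795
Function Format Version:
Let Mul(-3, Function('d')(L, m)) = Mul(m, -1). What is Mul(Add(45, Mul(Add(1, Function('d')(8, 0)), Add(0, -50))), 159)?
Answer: -795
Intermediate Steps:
Function('d')(L, m) = Mul(Rational(1, 3), m) (Function('d')(L, m) = Mul(Rational(-1, 3), Mul(m, -1)) = Mul(Rational(-1, 3), Mul(-1, m)) = Mul(Rational(1, 3), m))
Mul(Add(45, Mul(Add(1, Function('d')(8, 0)), Add(0, -50))), 159) = Mul(Add(45, Mul(Add(1, Mul(Rational(1, 3), 0)), Add(0, -50))), 159) = Mul(Add(45, Mul(Add(1, 0), -50)), 159) = Mul(Add(45, Mul(1, -50)), 159) = Mul(Add(45, -50), 159) = Mul(-5, 159) = -795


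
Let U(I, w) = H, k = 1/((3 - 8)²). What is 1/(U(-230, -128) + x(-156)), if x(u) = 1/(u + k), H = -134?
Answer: -3899/522491 ≈ -0.0074623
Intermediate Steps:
k = 1/25 (k = 1/((-5)²) = 1/25 ≈ 0.040000)
x(u) = 1/(1/25 + u) (x(u) = 1/(u + 1/25) = 1/(1/25 + u))
U(I, w) = -134
1/(U(-230, -128) + x(-156)) = 1/(-134 + 25/(1 + 25*(-156))) = 1/(-134 + 25/(1 - 3900)) = 1/(-134 + 25/(-3899)) = 1/(-134 + 25*(-1/3899)) = 1/(-134 - 25/3899) = 1/(-522491/3899) = -3899/522491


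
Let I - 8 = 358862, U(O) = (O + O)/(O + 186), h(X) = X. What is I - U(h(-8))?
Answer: 31939438/89 ≈ 3.5887e+5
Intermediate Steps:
U(O) = 2*O/(186 + O) (U(O) = (2*O)/(186 + O) = 2*O/(186 + O))
I = 358870 (I = 8 + 358862 = 358870)
I - U(h(-8)) = 358870 - 2*(-8)/(186 - 8) = 358870 - 2*(-8)/178 = 358870 - 1*(-8/89) = 358870 + 8/89 = 31939438/89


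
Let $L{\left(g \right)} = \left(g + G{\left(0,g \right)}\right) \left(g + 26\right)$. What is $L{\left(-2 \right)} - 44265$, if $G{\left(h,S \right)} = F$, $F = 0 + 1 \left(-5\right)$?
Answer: $-44433$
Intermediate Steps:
$F = -5$ ($F = 0 - 5 = -5$)
$G{\left(h,S \right)} = -5$
$L{\left(g \right)} = \left(-5 + g\right) \left(26 + g\right)$ ($L{\left(g \right)} = \left(g - 5\right) \left(g + 26\right) = \left(-5 + g\right) \left(26 + g\right)$)
$L{\left(-2 \right)} - 44265 = \left(-130 + \left(-2\right)^{2} + 21 \left(-2\right)\right) - 44265 = \left(-130 + 4 - 42\right) - 44265 = -168 - 44265 = -44433$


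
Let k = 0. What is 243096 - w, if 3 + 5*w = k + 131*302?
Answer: 1175921/5 ≈ 2.3518e+5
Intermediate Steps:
w = 39559/5 (w = -⅗ + (0 + 131*302)/5 = -⅗ + (0 + 39562)/5 = -⅗ + (⅕)*39562 = -⅗ + 39562/5 = 39559/5 ≈ 7911.8)
243096 - w = 243096 - 1*39559/5 = 243096 - 39559/5 = 1175921/5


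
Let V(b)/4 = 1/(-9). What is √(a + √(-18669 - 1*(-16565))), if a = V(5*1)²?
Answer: √(16 + 162*I*√526)/9 ≈ 4.7993 + 4.7787*I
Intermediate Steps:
V(b) = -4/9 (V(b) = 4/(-9) = 4*(-⅑) = -4/9)
a = 16/81 (a = (-4/9)² = 16/81 ≈ 0.19753)
√(a + √(-18669 - 1*(-16565))) = √(16/81 + √(-18669 - 1*(-16565))) = √(16/81 + √(-18669 + 16565)) = √(16/81 + √(-2104)) = √(16/81 + 2*I*√526)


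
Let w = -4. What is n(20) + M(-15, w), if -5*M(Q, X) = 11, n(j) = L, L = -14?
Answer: -81/5 ≈ -16.200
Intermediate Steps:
n(j) = -14
M(Q, X) = -11/5 (M(Q, X) = -1/5*11 = -11/5)
n(20) + M(-15, w) = -14 - 11/5 = -81/5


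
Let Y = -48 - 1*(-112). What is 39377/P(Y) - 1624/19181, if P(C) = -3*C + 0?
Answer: -755602045/3682752 ≈ -205.17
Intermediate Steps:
Y = 64 (Y = -48 + 112 = 64)
P(C) = -3*C
39377/P(Y) - 1624/19181 = 39377/((-3*64)) - 1624/19181 = 39377/(-192) - 1624*1/19181 = 39377*(-1/192) - 1624/19181 = -39377/192 - 1624/19181 = -755602045/3682752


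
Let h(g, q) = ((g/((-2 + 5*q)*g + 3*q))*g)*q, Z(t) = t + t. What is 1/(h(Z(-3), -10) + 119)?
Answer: 47/5533 ≈ 0.0084945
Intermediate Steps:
Z(t) = 2*t
h(g, q) = q*g²/(3*q + g*(-2 + 5*q)) (h(g, q) = ((g/(g*(-2 + 5*q) + 3*q))*g)*q = ((g/(3*q + g*(-2 + 5*q)))*g)*q = (g²/(3*q + g*(-2 + 5*q)))*q = q*g²/(3*q + g*(-2 + 5*q)))
1/(h(Z(-3), -10) + 119) = 1/(-10*(2*(-3))²/(-4*(-3) + 3*(-10) + 5*(2*(-3))*(-10)) + 119) = 1/(-10*(-6)²/(-2*(-6) - 30 + 5*(-6)*(-10)) + 119) = 1/(-10*36/(12 - 30 + 300) + 119) = 1/(-10*36/282 + 119) = 1/(-10*36*1/282 + 119) = 1/(-60/47 + 119) = 1/(5533/47) = 47/5533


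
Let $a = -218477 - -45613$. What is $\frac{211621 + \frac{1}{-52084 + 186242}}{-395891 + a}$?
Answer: $- \frac{28390650119}{76303033290} \approx -0.37208$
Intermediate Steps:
$a = -172864$ ($a = -218477 + 45613 = -172864$)
$\frac{211621 + \frac{1}{-52084 + 186242}}{-395891 + a} = \frac{211621 + \frac{1}{-52084 + 186242}}{-395891 - 172864} = \frac{211621 + \frac{1}{134158}}{-568755} = \left(211621 + \frac{1}{134158}\right) \left(- \frac{1}{568755}\right) = \frac{28390650119}{134158} \left(- \frac{1}{568755}\right) = - \frac{28390650119}{76303033290}$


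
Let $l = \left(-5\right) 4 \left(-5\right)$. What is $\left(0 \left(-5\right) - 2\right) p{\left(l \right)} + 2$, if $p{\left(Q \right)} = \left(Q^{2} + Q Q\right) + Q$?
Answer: $-40198$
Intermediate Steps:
$l = 100$ ($l = \left(-20\right) \left(-5\right) = 100$)
$p{\left(Q \right)} = Q + 2 Q^{2}$ ($p{\left(Q \right)} = \left(Q^{2} + Q^{2}\right) + Q = 2 Q^{2} + Q = Q + 2 Q^{2}$)
$\left(0 \left(-5\right) - 2\right) p{\left(l \right)} + 2 = \left(0 \left(-5\right) - 2\right) 100 \left(1 + 2 \cdot 100\right) + 2 = \left(0 - 2\right) 100 \left(1 + 200\right) + 2 = - 2 \cdot 100 \cdot 201 + 2 = \left(-2\right) 20100 + 2 = -40200 + 2 = -40198$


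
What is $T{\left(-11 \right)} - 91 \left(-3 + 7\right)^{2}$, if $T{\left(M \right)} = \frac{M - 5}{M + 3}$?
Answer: $-1454$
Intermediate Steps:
$T{\left(M \right)} = \frac{-5 + M}{3 + M}$
$T{\left(-11 \right)} - 91 \left(-3 + 7\right)^{2} = \frac{-5 - 11}{3 - 11} - 91 \left(-3 + 7\right)^{2} = \frac{1}{-8} \left(-16\right) - 91 \cdot 4^{2} = \left(- \frac{1}{8}\right) \left(-16\right) - 1456 = 2 - 1456 = -1454$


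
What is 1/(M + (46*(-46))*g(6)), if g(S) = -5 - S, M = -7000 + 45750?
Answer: 1/62026 ≈ 1.6122e-5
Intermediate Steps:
M = 38750
1/(M + (46*(-46))*g(6)) = 1/(38750 + (46*(-46))*(-5 - 1*6)) = 1/(38750 - 2116*(-5 - 6)) = 1/(38750 - 2116*(-11)) = 1/(38750 + 23276) = 1/62026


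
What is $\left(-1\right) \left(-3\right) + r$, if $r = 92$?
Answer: $95$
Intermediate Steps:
$\left(-1\right) \left(-3\right) + r = \left(-1\right) \left(-3\right) + 92 = 3 + 92 = 95$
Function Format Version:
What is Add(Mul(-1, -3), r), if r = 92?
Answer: 95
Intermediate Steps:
Add(Mul(-1, -3), r) = Add(Mul(-1, -3), 92) = Add(3, 92) = 95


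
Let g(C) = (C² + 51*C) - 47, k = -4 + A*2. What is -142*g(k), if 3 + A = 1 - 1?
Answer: 64894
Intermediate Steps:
A = -3 (A = -3 + (1 - 1) = -3 + 0 = -3)
k = -10 (k = -4 - 3*2 = -4 - 6 = -10)
g(C) = -47 + C² + 51*C
-142*g(k) = -142*(-47 + (-10)² + 51*(-10)) = -142*(-47 + 100 - 510) = -142*(-457) = 64894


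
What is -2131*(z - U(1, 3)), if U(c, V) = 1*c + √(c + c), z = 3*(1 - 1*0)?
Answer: -4262 + 2131*√2 ≈ -1248.3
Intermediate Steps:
z = 3 (z = 3*(1 + 0) = 3*1 = 3)
U(c, V) = c + √2*√c (U(c, V) = c + √(2*c) = c + √2*√c)
-2131*(z - U(1, 3)) = -2131*(3 - (1 + √2*√1)) = -2131*(3 - (1 + √2*1)) = -2131*(3 - (1 + √2)) = -2131*(3 + (-1 - √2)) = -2131*(2 - √2) = -4262 + 2131*√2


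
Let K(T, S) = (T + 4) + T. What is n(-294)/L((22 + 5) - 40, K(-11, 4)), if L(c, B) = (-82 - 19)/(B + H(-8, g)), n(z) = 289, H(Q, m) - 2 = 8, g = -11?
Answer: 2312/101 ≈ 22.891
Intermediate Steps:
H(Q, m) = 10 (H(Q, m) = 2 + 8 = 10)
K(T, S) = 4 + 2*T (K(T, S) = (4 + T) + T = 4 + 2*T)
L(c, B) = -101/(10 + B) (L(c, B) = (-82 - 19)/(B + 10) = -101/(10 + B))
n(-294)/L((22 + 5) - 40, K(-11, 4)) = 289/((-101/(10 + (4 + 2*(-11))))) = 289/((-101/(10 + (4 - 22)))) = 289/((-101/(10 - 18))) = 289/((-101/(-8))) = 289/((-101*(-1/8))) = 289/(101/8) = 289*(8/101) = 2312/101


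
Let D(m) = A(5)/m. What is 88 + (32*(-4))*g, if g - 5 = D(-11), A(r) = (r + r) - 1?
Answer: -4920/11 ≈ -447.27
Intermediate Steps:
A(r) = -1 + 2*r (A(r) = 2*r - 1 = -1 + 2*r)
D(m) = 9/m (D(m) = (-1 + 2*5)/m = (-1 + 10)/m = 9/m)
g = 46/11 (g = 5 + 9/(-11) = 5 + 9*(-1/11) = 5 - 9/11 = 46/11 ≈ 4.1818)
88 + (32*(-4))*g = 88 + (32*(-4))*(46/11) = 88 - 128*46/11 = 88 - 5888/11 = -4920/11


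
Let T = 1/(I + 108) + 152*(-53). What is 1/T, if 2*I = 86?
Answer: -151/1216455 ≈ -0.00012413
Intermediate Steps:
I = 43 (I = (½)*86 = 43)
T = -1216455/151 (T = 1/(43 + 108) + 152*(-53) = 1/151 - 8056 = -1216455/151 ≈ -8056.0)
1/T = 1/(-1216455/151) = -151/1216455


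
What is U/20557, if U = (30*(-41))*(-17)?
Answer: 20910/20557 ≈ 1.0172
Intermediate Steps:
U = 20910 (U = -1230*(-17) = 20910)
U/20557 = 20910/20557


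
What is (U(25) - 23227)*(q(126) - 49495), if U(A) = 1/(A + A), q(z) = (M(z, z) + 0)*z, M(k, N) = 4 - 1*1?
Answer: 57041978833/50 ≈ 1.1408e+9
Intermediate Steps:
M(k, N) = 3 (M(k, N) = 4 - 1 = 3)
q(z) = 3*z (q(z) = (3 + 0)*z = 3*z)
U(A) = 1/(2*A)
(U(25) - 23227)*(q(126) - 49495) = ((1/2)/25 - 23227)*(3*126 - 49495) = ((1/2)*(1/25) - 23227)*(378 - 49495) = (1/50 - 23227)*(-49117) = -1161349/50*(-49117) = 57041978833/50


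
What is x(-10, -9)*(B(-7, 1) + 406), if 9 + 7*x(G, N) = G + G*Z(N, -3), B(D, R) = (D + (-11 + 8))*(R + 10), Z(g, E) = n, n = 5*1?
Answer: -20424/7 ≈ -2917.7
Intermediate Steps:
n = 5
Z(g, E) = 5
B(D, R) = (-3 + D)*(10 + R) (B(D, R) = (D - 3)*(10 + R) = (-3 + D)*(10 + R))
x(G, N) = -9/7 + 6*G/7 (x(G, N) = -9/7 + (G + G*5)/7 = -9/7 + (G + 5*G)/7 = -9/7 + (6*G)/7 = -9/7 + 6*G/7)
x(-10, -9)*(B(-7, 1) + 406) = (-9/7 + (6/7)*(-10))*((-30 - 3*1 + 10*(-7) - 7*1) + 406) = (-9/7 - 60/7)*((-30 - 3 - 70 - 7) + 406) = -69*(-110 + 406)/7 = -69/7*296 = -20424/7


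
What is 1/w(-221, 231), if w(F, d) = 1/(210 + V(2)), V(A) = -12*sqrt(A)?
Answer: 210 - 12*sqrt(2) ≈ 193.03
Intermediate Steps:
w(F, d) = 1/(210 - 12*sqrt(2))
1/w(-221, 231) = 1/(35/7302 + sqrt(2)/3651)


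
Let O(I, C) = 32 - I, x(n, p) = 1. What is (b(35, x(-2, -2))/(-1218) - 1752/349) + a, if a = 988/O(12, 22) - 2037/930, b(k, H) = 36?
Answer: 185188669/4392514 ≈ 42.160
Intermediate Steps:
a = 2927/62 (a = 988/(32 - 1*12) - 2037/930 = 988/(32 - 12) - 2037*1/930 = 988/20 - 679/310 = 988*(1/20) - 679/310 = 247/5 - 679/310 = 2927/62 ≈ 47.210)
(b(35, x(-2, -2))/(-1218) - 1752/349) + a = (36/(-1218) - 1752/349) + 2927/62 = (36*(-1/1218) - 1752*1/349) + 2927/62 = (-6/203 - 1752/349) + 2927/62 = -357750/70847 + 2927/62 = 185188669/4392514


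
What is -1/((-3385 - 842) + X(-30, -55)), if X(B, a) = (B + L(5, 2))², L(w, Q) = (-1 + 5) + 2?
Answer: 1/3651 ≈ 0.00027390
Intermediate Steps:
L(w, Q) = 6 (L(w, Q) = 4 + 2 = 6)
X(B, a) = (6 + B)² (X(B, a) = (B + 6)² = (6 + B)²)
-1/((-3385 - 842) + X(-30, -55)) = -1/((-3385 - 842) + (6 - 30)²) = -1/(-4227 + (-24)²) = -1/(-4227 + 576) = -1/(-3651) = -1*(-1/3651) = 1/3651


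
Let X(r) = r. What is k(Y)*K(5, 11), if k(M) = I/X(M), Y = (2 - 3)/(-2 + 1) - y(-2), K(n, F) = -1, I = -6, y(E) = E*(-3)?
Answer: -6/5 ≈ -1.2000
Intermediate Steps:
y(E) = -3*E
Y = -5 (Y = (2 - 3)/(-2 + 1) - (-3)*(-2) = -1/(-1) - 1*6 = -1*(-1) - 6 = 1 - 6 = -5)
k(M) = -6/M
k(Y)*K(5, 11) = -6/(-5)*(-1) = -6*(-⅕)*(-1) = (6/5)*(-1) = -6/5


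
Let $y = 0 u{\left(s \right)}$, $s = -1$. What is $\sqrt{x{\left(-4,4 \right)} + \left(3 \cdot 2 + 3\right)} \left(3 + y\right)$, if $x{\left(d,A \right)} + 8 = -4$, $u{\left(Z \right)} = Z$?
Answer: $3 i \sqrt{3} \approx 5.1962 i$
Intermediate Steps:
$x{\left(d,A \right)} = -12$ ($x{\left(d,A \right)} = -8 - 4 = -12$)
$y = 0$ ($y = 0 \left(-1\right) = 0$)
$\sqrt{x{\left(-4,4 \right)} + \left(3 \cdot 2 + 3\right)} \left(3 + y\right) = \sqrt{-12 + \left(3 \cdot 2 + 3\right)} \left(3 + 0\right) = \sqrt{-12 + \left(6 + 3\right)} 3 = \sqrt{-12 + 9} \cdot 3 = \sqrt{-3} \cdot 3 = i \sqrt{3} \cdot 3 = 3 i \sqrt{3}$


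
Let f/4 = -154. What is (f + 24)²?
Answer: 350464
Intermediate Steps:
f = -616 (f = 4*(-154) = -616)
(f + 24)² = (-616 + 24)² = (-592)² = 350464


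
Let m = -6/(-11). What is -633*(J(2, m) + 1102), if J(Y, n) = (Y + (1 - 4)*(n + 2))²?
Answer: -86838738/121 ≈ -7.1768e+5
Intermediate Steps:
m = 6/11 (m = -6*(-1/11) = 6/11 ≈ 0.54545)
J(Y, n) = (-6 + Y - 3*n)² (J(Y, n) = (Y - 3*(2 + n))² = (Y + (-6 - 3*n))² = (-6 + Y - 3*n)²)
-633*(J(2, m) + 1102) = -633*((6 - 1*2 + 3*(6/11))² + 1102) = -633*((6 - 2 + 18/11)² + 1102) = -633*((62/11)² + 1102) = -633*(3844/121 + 1102) = -633*137186/121 = -86838738/121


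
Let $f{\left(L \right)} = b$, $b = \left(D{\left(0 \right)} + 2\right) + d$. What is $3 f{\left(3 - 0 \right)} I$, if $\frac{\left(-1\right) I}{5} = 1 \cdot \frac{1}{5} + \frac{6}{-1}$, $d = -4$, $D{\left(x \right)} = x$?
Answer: $-174$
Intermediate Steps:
$b = -2$ ($b = \left(0 + 2\right) - 4 = 2 - 4 = -2$)
$f{\left(L \right)} = -2$
$I = 29$ ($I = - 5 \left(1 \cdot \frac{1}{5} + \frac{6}{-1}\right) = - 5 \left(1 \cdot \frac{1}{5} + 6 \left(-1\right)\right) = - 5 \left(\frac{1}{5} - 6\right) = \left(-5\right) \left(- \frac{29}{5}\right) = 29$)
$3 f{\left(3 - 0 \right)} I = 3 \left(-2\right) 29 = \left(-6\right) 29 = -174$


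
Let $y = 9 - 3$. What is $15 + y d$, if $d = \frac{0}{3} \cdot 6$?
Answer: $15$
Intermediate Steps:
$d = 0$ ($d = 0 \cdot \frac{1}{3} \cdot 6 = 0 \cdot 6 = 0$)
$y = 6$
$15 + y d = 15 + 6 \cdot 0 = 15 + 0 = 15$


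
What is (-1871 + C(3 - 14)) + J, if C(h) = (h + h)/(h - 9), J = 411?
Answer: -14589/10 ≈ -1458.9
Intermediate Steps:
C(h) = 2*h/(-9 + h) (C(h) = (2*h)/(-9 + h) = 2*h/(-9 + h))
(-1871 + C(3 - 14)) + J = (-1871 + 2*(3 - 14)/(-9 + (3 - 14))) + 411 = (-1871 + 2*(-11)/(-9 - 11)) + 411 = (-1871 + 2*(-11)/(-20)) + 411 = (-1871 + 2*(-11)*(-1/20)) + 411 = (-1871 + 11/10) + 411 = -18699/10 + 411 = -14589/10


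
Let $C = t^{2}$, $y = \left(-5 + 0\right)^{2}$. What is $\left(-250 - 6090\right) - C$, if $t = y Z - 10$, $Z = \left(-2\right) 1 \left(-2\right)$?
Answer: $-14440$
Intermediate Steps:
$Z = 4$ ($Z = \left(-2\right) \left(-2\right) = 4$)
$y = 25$ ($y = \left(-5\right)^{2} = 25$)
$t = 90$ ($t = 25 \cdot 4 - 10 = 100 - 10 = 90$)
$C = 8100$ ($C = 90^{2} = 8100$)
$\left(-250 - 6090\right) - C = \left(-250 - 6090\right) - 8100 = -6340 - 8100 = -14440$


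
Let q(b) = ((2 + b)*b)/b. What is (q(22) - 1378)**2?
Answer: 1833316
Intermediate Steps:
q(b) = 2 + b (q(b) = (b*(2 + b))/b = 2 + b)
(q(22) - 1378)**2 = ((2 + 22) - 1378)**2 = (24 - 1378)**2 = (-1354)**2 = 1833316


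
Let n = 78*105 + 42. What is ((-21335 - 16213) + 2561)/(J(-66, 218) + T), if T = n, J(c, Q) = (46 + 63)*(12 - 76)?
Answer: -34987/1256 ≈ -27.856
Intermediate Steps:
J(c, Q) = -6976 (J(c, Q) = 109*(-64) = -6976)
n = 8232 (n = 8190 + 42 = 8232)
T = 8232
((-21335 - 16213) + 2561)/(J(-66, 218) + T) = ((-21335 - 16213) + 2561)/(-6976 + 8232) = (-37548 + 2561)/1256 = -34987*1/1256 = -34987/1256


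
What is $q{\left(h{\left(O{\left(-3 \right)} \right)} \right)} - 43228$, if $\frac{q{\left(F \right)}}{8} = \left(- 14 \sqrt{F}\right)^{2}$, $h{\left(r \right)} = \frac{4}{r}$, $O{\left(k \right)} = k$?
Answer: $- \frac{135956}{3} \approx -45319.0$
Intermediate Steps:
$q{\left(F \right)} = 1568 F$ ($q{\left(F \right)} = 8 \left(- 14 \sqrt{F}\right)^{2} = 8 \cdot 196 F = 1568 F$)
$q{\left(h{\left(O{\left(-3 \right)} \right)} \right)} - 43228 = 1568 \frac{4}{-3} - 43228 = 1568 \cdot 4 \left(- \frac{1}{3}\right) - 43228 = 1568 \left(- \frac{4}{3}\right) - 43228 = - \frac{6272}{3} - 43228 = - \frac{135956}{3}$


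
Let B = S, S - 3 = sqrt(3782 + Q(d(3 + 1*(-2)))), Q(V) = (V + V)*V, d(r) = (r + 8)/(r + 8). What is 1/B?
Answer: -3/3775 + 2*sqrt(946)/3775 ≈ 0.015500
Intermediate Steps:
d(r) = 1 (d(r) = (8 + r)/(8 + r) = 1)
Q(V) = 2*V**2 (Q(V) = (2*V)*V = 2*V**2)
S = 3 + 2*sqrt(946) (S = 3 + sqrt(3782 + 2*1**2) = 3 + sqrt(3782 + 2*1) = 3 + sqrt(3782 + 2) = 3 + sqrt(3784) = 3 + 2*sqrt(946) ≈ 64.514)
B = 3 + 2*sqrt(946) ≈ 64.514
1/B = 1/(3 + 2*sqrt(946))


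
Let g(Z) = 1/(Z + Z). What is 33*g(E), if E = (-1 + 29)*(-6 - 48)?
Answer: -11/1008 ≈ -0.010913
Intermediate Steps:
E = -1512 (E = 28*(-54) = -1512)
g(Z) = 1/(2*Z)
33*g(E) = 33*((½)/(-1512)) = 33*((½)*(-1/1512)) = 33*(-1/3024) = -11/1008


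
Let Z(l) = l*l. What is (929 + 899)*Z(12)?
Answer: 263232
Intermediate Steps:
Z(l) = l²
(929 + 899)*Z(12) = (929 + 899)*12² = 1828*144 = 263232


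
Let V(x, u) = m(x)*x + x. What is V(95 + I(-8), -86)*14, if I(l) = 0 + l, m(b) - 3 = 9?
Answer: 15834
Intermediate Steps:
m(b) = 12 (m(b) = 3 + 9 = 12)
I(l) = l
V(x, u) = 13*x (V(x, u) = 12*x + x = 13*x)
V(95 + I(-8), -86)*14 = (13*(95 - 8))*14 = (13*87)*14 = 1131*14 = 15834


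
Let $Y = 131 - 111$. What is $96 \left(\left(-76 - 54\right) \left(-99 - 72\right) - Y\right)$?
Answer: $2132160$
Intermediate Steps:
$Y = 20$
$96 \left(\left(-76 - 54\right) \left(-99 - 72\right) - Y\right) = 96 \left(\left(-76 - 54\right) \left(-99 - 72\right) - 20\right) = 96 \left(\left(-130\right) \left(-171\right) - 20\right) = 96 \left(22230 - 20\right) = 96 \cdot 22210 = 2132160$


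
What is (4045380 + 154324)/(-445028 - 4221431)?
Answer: -4199704/4666459 ≈ -0.89998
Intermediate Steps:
(4045380 + 154324)/(-445028 - 4221431) = 4199704/(-4666459) = 4199704*(-1/4666459) = -4199704/4666459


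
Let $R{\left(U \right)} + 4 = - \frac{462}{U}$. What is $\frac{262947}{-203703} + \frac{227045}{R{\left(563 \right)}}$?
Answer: $- \frac{8679773852221}{184283314} \approx -47100.0$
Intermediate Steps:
$R{\left(U \right)} = -4 - \frac{462}{U}$
$\frac{262947}{-203703} + \frac{227045}{R{\left(563 \right)}} = \frac{262947}{-203703} + \frac{227045}{-4 - \frac{462}{563}} = 262947 \left(- \frac{1}{203703}\right) + \frac{227045}{-4 - \frac{462}{563}} = - \frac{87649}{67901} + \frac{227045}{-4 - \frac{462}{563}} = - \frac{87649}{67901} + \frac{227045}{- \frac{2714}{563}} = - \frac{87649}{67901} + 227045 \left(- \frac{563}{2714}\right) = - \frac{87649}{67901} - \frac{127826335}{2714} = - \frac{8679773852221}{184283314}$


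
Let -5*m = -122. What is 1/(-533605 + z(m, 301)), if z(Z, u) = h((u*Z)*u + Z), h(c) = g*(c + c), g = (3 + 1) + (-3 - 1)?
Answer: -1/533605 ≈ -1.8740e-6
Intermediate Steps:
m = 122/5 (m = -⅕*(-122) = 122/5 ≈ 24.400)
g = 0 (g = 4 - 4 = 0)
h(c) = 0 (h(c) = 0*(c + c) = 0*(2*c) = 0)
z(Z, u) = 0
1/(-533605 + z(m, 301)) = 1/(-533605 + 0) = 1/(-533605) = -1/533605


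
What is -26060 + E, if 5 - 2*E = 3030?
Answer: -55145/2 ≈ -27573.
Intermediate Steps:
E = -3025/2 (E = 5/2 - 1/2*3030 = 5/2 - 1515 = -3025/2 ≈ -1512.5)
-26060 + E = -26060 - 3025/2 = -55145/2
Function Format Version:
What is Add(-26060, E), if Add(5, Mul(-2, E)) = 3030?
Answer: Rational(-55145, 2) ≈ -27573.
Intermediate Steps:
E = Rational(-3025, 2) (E = Add(Rational(5, 2), Mul(Rational(-1, 2), 3030)) = Add(Rational(5, 2), -1515) = Rational(-3025, 2) ≈ -1512.5)
Add(-26060, E) = Add(-26060, Rational(-3025, 2)) = Rational(-55145, 2)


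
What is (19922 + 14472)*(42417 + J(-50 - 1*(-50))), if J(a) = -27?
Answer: 1457961660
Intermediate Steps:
(19922 + 14472)*(42417 + J(-50 - 1*(-50))) = (19922 + 14472)*(42417 - 27) = 34394*42390 = 1457961660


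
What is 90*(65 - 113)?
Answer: -4320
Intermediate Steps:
90*(65 - 113) = 90*(-48) = -4320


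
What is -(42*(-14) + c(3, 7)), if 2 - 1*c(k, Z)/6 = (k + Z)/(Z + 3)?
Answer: 582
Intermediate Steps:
c(k, Z) = 12 - 6*(Z + k)/(3 + Z) (c(k, Z) = 12 - 6*(k + Z)/(Z + 3) = 12 - 6*(Z + k)/(3 + Z))
-(42*(-14) + c(3, 7)) = -(42*(-14) + 6*(6 + 7 - 1*3)/(3 + 7)) = -(-588 + 6*(6 + 7 - 3)/10) = -(-588 + 6*(⅒)*10) = -(-588 + 6) = -1*(-582) = 582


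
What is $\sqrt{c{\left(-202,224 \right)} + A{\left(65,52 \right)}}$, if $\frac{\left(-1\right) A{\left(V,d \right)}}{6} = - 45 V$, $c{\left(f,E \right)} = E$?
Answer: $\sqrt{17774} \approx 133.32$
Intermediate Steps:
$A{\left(V,d \right)} = 270 V$ ($A{\left(V,d \right)} = - 6 \left(- 45 V\right) = 270 V$)
$\sqrt{c{\left(-202,224 \right)} + A{\left(65,52 \right)}} = \sqrt{224 + 270 \cdot 65} = \sqrt{224 + 17550} = \sqrt{17774}$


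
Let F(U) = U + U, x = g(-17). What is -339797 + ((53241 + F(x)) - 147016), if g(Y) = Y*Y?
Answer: -432994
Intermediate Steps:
g(Y) = Y²
x = 289 (x = (-17)² = 289)
F(U) = 2*U
-339797 + ((53241 + F(x)) - 147016) = -339797 + ((53241 + 2*289) - 147016) = -339797 + ((53241 + 578) - 147016) = -339797 + (53819 - 147016) = -339797 - 93197 = -432994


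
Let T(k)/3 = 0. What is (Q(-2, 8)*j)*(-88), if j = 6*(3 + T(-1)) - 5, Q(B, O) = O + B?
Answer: -6864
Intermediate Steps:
T(k) = 0 (T(k) = 3*0 = 0)
Q(B, O) = B + O
j = 13 (j = 6*(3 + 0) - 5 = 6*3 - 5 = 18 - 5 = 13)
(Q(-2, 8)*j)*(-88) = ((-2 + 8)*13)*(-88) = (6*13)*(-88) = 78*(-88) = -6864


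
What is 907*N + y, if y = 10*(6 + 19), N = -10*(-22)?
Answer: 199790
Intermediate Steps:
N = 220
y = 250 (y = 10*25 = 250)
907*N + y = 907*220 + 250 = 199540 + 250 = 199790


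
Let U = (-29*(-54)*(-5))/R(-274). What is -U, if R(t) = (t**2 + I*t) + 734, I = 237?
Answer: 435/604 ≈ 0.72020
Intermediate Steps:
R(t) = 734 + t**2 + 237*t (R(t) = (t**2 + 237*t) + 734 = 734 + t**2 + 237*t)
U = -435/604 (U = (-29*(-54)*(-5))/(734 + (-274)**2 + 237*(-274)) = (1566*(-5))/(734 + 75076 - 64938) = -7830/10872 = -7830*1/10872 = -435/604 ≈ -0.72020)
-U = -1*(-435/604) = 435/604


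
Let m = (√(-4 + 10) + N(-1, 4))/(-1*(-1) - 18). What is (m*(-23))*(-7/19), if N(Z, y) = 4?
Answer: -644/323 - 161*√6/323 ≈ -3.2148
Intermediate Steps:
m = -4/17 - √6/17 (m = (√(-4 + 10) + 4)/(-1*(-1) - 18) = (√6 + 4)/(1 - 18) = (4 + √6)/(-17) = (4 + √6)*(-1/17) = -4/17 - √6/17 ≈ -0.37938)
(m*(-23))*(-7/19) = ((-4/17 - √6/17)*(-23))*(-7/19) = (92/17 + 23*√6/17)*(-7*1/19) = (92/17 + 23*√6/17)*(-7/19) = -644/323 - 161*√6/323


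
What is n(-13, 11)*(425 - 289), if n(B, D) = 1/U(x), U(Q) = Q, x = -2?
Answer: -68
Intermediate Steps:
n(B, D) = -½ (n(B, D) = 1/(-2) = -½)
n(-13, 11)*(425 - 289) = -(425 - 289)/2 = -½*136 = -68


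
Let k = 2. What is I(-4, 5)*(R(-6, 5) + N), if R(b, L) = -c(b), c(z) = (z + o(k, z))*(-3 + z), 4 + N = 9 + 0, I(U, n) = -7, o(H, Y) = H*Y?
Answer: 1099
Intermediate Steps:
N = 5 (N = -4 + (9 + 0) = -4 + 9 = 5)
c(z) = 3*z*(-3 + z) (c(z) = (z + 2*z)*(-3 + z) = (3*z)*(-3 + z) = 3*z*(-3 + z))
R(b, L) = -3*b*(-3 + b)
I(-4, 5)*(R(-6, 5) + N) = -7*(3*(-6)*(3 - 1*(-6)) + 5) = -7*(3*(-6)*(3 + 6) + 5) = -7*(3*(-6)*9 + 5) = -7*(-162 + 5) = -7*(-157) = 1099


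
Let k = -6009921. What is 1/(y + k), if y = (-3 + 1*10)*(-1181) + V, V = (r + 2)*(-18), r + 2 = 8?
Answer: -1/6018332 ≈ -1.6616e-7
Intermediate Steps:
r = 6 (r = -2 + 8 = 6)
V = -144 (V = (6 + 2)*(-18) = 8*(-18) = -144)
y = -8411 (y = (-3 + 1*10)*(-1181) - 144 = (-3 + 10)*(-1181) - 144 = 7*(-1181) - 144 = -8267 - 144 = -8411)
1/(y + k) = 1/(-8411 - 6009921) = 1/(-6018332) = -1/6018332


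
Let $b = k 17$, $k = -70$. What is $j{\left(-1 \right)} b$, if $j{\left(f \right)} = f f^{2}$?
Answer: $1190$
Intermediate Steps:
$j{\left(f \right)} = f^{3}$
$b = -1190$ ($b = \left(-70\right) 17 = -1190$)
$j{\left(-1 \right)} b = \left(-1\right)^{3} \left(-1190\right) = \left(-1\right) \left(-1190\right) = 1190$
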